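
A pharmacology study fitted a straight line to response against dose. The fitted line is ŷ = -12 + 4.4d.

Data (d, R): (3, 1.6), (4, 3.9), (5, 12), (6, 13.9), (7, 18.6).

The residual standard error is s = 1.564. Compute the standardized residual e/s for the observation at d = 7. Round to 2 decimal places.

ŷ = -12 + 4.4·7 = 18.8
e = 18.6 − 18.8 = -0.2
e/s = -0.2 / 1.564 = -0.13

-0.13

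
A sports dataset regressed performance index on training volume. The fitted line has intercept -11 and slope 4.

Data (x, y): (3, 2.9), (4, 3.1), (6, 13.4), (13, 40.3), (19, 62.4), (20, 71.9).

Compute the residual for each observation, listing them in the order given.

1.9, -1.9, 0.4, -0.7, -2.6, 2.9

x=3: ŷ = -11 + 4·3 = 1; r = 2.9 − 1 = 1.9
x=4: ŷ = -11 + 4·4 = 5; r = 3.1 − 5 = -1.9
x=6: ŷ = -11 + 4·6 = 13; r = 13.4 − 13 = 0.4
x=13: ŷ = -11 + 4·13 = 41; r = 40.3 − 41 = -0.7
x=19: ŷ = -11 + 4·19 = 65; r = 62.4 − 65 = -2.6
x=20: ŷ = -11 + 4·20 = 69; r = 71.9 − 69 = 2.9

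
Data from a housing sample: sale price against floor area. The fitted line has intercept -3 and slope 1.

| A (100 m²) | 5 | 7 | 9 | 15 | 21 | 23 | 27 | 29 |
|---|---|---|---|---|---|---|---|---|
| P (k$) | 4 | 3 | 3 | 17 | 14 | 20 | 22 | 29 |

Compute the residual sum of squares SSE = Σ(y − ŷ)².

SSE = 68

A=5: P̂ = -3 + 5 = 2; r = 4 − 2 = 2
A=7: P̂ = -3 + 7 = 4; r = 3 − 4 = -1
A=9: P̂ = -3 + 9 = 6; r = 3 − 6 = -3
A=15: P̂ = -3 + 15 = 12; r = 17 − 12 = 5
A=21: P̂ = -3 + 21 = 18; r = 14 − 18 = -4
A=23: P̂ = -3 + 23 = 20; r = 20 − 20 = 0
A=27: P̂ = -3 + 27 = 24; r = 22 − 24 = -2
A=29: P̂ = -3 + 29 = 26; r = 29 − 26 = 3
SSE = 4 + 1 + 9 + 25 + 16 + 0 + 4 + 9 = 68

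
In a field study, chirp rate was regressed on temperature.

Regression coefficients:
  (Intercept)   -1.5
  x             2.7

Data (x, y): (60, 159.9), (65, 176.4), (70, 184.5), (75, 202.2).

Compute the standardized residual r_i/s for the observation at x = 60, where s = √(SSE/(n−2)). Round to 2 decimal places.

x=60: ŷ = -1.5 + 2.7·60 = 160.5; r = 159.9 − 160.5 = -0.6
x=65: ŷ = -1.5 + 2.7·65 = 174; r = 176.4 − 174 = 2.4
x=70: ŷ = -1.5 + 2.7·70 = 187.5; r = 184.5 − 187.5 = -3
x=75: ŷ = -1.5 + 2.7·75 = 201; r = 202.2 − 201 = 1.2
SSE = 0.36 + 5.76 + 9 + 1.44 = 16.56
s = √(16.56/2) = 2.8775
r/s = -0.6 / 2.8775 = -0.21

-0.21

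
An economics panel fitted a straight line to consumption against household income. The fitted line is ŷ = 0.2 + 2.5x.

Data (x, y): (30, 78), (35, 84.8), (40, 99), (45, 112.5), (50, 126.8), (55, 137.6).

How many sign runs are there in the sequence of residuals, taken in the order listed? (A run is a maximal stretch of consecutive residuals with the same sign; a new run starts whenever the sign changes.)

x=30: ŷ = 0.2 + 2.5·30 = 75.2; e = 78 − 75.2 = 2.8
x=35: ŷ = 0.2 + 2.5·35 = 87.7; e = 84.8 − 87.7 = -2.9
x=40: ŷ = 0.2 + 2.5·40 = 100.2; e = 99 − 100.2 = -1.2
x=45: ŷ = 0.2 + 2.5·45 = 112.7; e = 112.5 − 112.7 = -0.2
x=50: ŷ = 0.2 + 2.5·50 = 125.2; e = 126.8 − 125.2 = 1.6
x=55: ŷ = 0.2 + 2.5·55 = 137.7; e = 137.6 − 137.7 = -0.1
Signs: + − − − + −
Runs: +×1, −×3, +×1, −×1 → 4

4 runs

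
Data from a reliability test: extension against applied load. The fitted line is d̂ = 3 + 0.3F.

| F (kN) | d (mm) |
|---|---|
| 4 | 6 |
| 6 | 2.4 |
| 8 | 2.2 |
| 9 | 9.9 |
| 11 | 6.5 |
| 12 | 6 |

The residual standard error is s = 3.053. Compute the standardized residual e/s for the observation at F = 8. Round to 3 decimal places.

d̂ = 3 + 0.3·8 = 5.4
e = 2.2 − 5.4 = -3.2
e/s = -3.2 / 3.053 = -1.048

-1.048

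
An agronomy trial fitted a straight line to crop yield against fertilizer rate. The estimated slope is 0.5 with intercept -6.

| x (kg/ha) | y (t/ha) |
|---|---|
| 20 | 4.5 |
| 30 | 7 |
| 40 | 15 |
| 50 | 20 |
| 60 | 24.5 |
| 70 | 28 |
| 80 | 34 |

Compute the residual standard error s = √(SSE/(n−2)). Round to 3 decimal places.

x=20: ŷ = -6 + 0.5·20 = 4; r = 4.5 − 4 = 0.5
x=30: ŷ = -6 + 0.5·30 = 9; r = 7 − 9 = -2
x=40: ŷ = -6 + 0.5·40 = 14; r = 15 − 14 = 1
x=50: ŷ = -6 + 0.5·50 = 19; r = 20 − 19 = 1
x=60: ŷ = -6 + 0.5·60 = 24; r = 24.5 − 24 = 0.5
x=70: ŷ = -6 + 0.5·70 = 29; r = 28 − 29 = -1
x=80: ŷ = -6 + 0.5·80 = 34; r = 34 − 34 = 0
SSE = 0.25 + 4 + 1 + 1 + 0.25 + 1 + 0 = 7.5
s = √(7.5/5) = √1.5 ≈ 1.225

s = 1.225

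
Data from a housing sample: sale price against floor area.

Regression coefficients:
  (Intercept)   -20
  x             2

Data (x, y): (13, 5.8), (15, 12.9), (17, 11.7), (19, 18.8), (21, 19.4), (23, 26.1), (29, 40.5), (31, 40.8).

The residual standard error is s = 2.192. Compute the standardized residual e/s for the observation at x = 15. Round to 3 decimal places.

1.323

ŷ = -20 + 2·15 = 10
e = 12.9 − 10 = 2.9
e/s = 2.9 / 2.192 = 1.323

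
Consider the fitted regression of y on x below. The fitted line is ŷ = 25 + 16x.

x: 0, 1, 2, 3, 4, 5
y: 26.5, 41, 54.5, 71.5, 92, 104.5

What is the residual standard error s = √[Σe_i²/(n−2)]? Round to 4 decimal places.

x=0: ŷ = 25 + 16·0 = 25; e = 26.5 − 25 = 1.5
x=1: ŷ = 25 + 16·1 = 41; e = 41 − 41 = 0
x=2: ŷ = 25 + 16·2 = 57; e = 54.5 − 57 = -2.5
x=3: ŷ = 25 + 16·3 = 73; e = 71.5 − 73 = -1.5
x=4: ŷ = 25 + 16·4 = 89; e = 92 − 89 = 3
x=5: ŷ = 25 + 16·5 = 105; e = 104.5 − 105 = -0.5
SSE = 2.25 + 0 + 6.25 + 2.25 + 9 + 0.25 = 20
s = √(20/4) = √5 ≈ 2.2361

s = 2.2361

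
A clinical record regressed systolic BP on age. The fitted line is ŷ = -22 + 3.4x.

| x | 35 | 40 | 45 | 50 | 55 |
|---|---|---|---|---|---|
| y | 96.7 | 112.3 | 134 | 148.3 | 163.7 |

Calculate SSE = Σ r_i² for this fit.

x=35: ŷ = -22 + 3.4·35 = 97; r = 96.7 − 97 = -0.3
x=40: ŷ = -22 + 3.4·40 = 114; r = 112.3 − 114 = -1.7
x=45: ŷ = -22 + 3.4·45 = 131; r = 134 − 131 = 3
x=50: ŷ = -22 + 3.4·50 = 148; r = 148.3 − 148 = 0.3
x=55: ŷ = -22 + 3.4·55 = 165; r = 163.7 − 165 = -1.3
SSE = 0.09 + 2.89 + 9 + 0.09 + 1.69 = 13.76

SSE = 13.76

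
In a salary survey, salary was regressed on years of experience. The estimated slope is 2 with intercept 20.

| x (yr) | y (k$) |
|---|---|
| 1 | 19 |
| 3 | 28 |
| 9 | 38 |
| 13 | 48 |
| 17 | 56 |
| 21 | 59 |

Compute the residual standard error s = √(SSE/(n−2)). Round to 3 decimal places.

x=1: ŷ = 20 + 2·1 = 22; e = 19 − 22 = -3
x=3: ŷ = 20 + 2·3 = 26; e = 28 − 26 = 2
x=9: ŷ = 20 + 2·9 = 38; e = 38 − 38 = 0
x=13: ŷ = 20 + 2·13 = 46; e = 48 − 46 = 2
x=17: ŷ = 20 + 2·17 = 54; e = 56 − 54 = 2
x=21: ŷ = 20 + 2·21 = 62; e = 59 − 62 = -3
SSE = 9 + 4 + 0 + 4 + 4 + 9 = 30
s = √(30/4) = √7.5 ≈ 2.739

s = 2.739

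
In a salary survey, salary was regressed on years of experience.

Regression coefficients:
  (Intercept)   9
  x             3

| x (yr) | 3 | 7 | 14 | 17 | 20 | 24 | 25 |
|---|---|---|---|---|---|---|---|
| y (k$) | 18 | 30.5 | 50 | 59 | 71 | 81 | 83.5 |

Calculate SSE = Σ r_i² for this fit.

x=3: ŷ = 9 + 3·3 = 18; r = 18 − 18 = 0
x=7: ŷ = 9 + 3·7 = 30; r = 30.5 − 30 = 0.5
x=14: ŷ = 9 + 3·14 = 51; r = 50 − 51 = -1
x=17: ŷ = 9 + 3·17 = 60; r = 59 − 60 = -1
x=20: ŷ = 9 + 3·20 = 69; r = 71 − 69 = 2
x=24: ŷ = 9 + 3·24 = 81; r = 81 − 81 = 0
x=25: ŷ = 9 + 3·25 = 84; r = 83.5 − 84 = -0.5
SSE = 0 + 0.25 + 1 + 1 + 4 + 0 + 0.25 = 6.5

SSE = 6.5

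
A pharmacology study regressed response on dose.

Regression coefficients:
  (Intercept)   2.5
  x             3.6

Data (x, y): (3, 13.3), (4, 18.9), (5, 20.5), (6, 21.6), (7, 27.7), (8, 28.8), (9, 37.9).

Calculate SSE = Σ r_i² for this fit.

SSE = 25.5

x=3: ŷ = 2.5 + 3.6·3 = 13.3; r = 13.3 − 13.3 = 0
x=4: ŷ = 2.5 + 3.6·4 = 16.9; r = 18.9 − 16.9 = 2
x=5: ŷ = 2.5 + 3.6·5 = 20.5; r = 20.5 − 20.5 = 0
x=6: ŷ = 2.5 + 3.6·6 = 24.1; r = 21.6 − 24.1 = -2.5
x=7: ŷ = 2.5 + 3.6·7 = 27.7; r = 27.7 − 27.7 = 0
x=8: ŷ = 2.5 + 3.6·8 = 31.3; r = 28.8 − 31.3 = -2.5
x=9: ŷ = 2.5 + 3.6·9 = 34.9; r = 37.9 − 34.9 = 3
SSE = 0 + 4 + 0 + 6.25 + 0 + 6.25 + 9 = 25.5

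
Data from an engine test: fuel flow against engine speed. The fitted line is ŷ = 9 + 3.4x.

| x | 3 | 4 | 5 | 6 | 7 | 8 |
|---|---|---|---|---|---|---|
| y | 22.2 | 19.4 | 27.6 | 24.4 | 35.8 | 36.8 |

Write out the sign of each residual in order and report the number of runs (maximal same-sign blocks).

x=3: ŷ = 9 + 3.4·3 = 19.2; e = 22.2 − 19.2 = 3
x=4: ŷ = 9 + 3.4·4 = 22.6; e = 19.4 − 22.6 = -3.2
x=5: ŷ = 9 + 3.4·5 = 26; e = 27.6 − 26 = 1.6
x=6: ŷ = 9 + 3.4·6 = 29.4; e = 24.4 − 29.4 = -5
x=7: ŷ = 9 + 3.4·7 = 32.8; e = 35.8 − 32.8 = 3
x=8: ŷ = 9 + 3.4·8 = 36.2; e = 36.8 − 36.2 = 0.6
Signs: + − + − + +
Runs: +×1, −×1, +×1, −×1, +×2 → 5

5 runs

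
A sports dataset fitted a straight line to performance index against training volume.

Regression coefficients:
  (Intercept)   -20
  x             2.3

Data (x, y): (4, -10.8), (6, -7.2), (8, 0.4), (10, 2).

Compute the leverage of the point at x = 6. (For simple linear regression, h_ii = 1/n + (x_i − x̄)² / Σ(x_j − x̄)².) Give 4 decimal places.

h = 0.3000

x̄ = (4 + 6 + 8 + 10)/4 = 7
Σ(x − x̄)² = 9 + 1 + 1 + 9 = 20
h = 1/4 + (-1)²/20 = 0.25 + 0.05 = 0.3000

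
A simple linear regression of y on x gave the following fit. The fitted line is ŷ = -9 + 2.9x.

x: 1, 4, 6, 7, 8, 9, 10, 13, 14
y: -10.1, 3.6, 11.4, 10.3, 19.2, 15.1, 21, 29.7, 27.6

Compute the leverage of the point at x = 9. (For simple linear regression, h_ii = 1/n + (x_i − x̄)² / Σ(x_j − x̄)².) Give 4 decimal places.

h = 0.1185

x̄ = (1 + 4 + 6 + 7 + 8 + 9 + 10 + 13 + 14)/9 = 8
Σ(x − x̄)² = 49 + 16 + 4 + 1 + 0 + 1 + 4 + 25 + 36 = 136
h = 1/9 + (1)²/136 = 0.111111 + 0.00735294 = 0.1185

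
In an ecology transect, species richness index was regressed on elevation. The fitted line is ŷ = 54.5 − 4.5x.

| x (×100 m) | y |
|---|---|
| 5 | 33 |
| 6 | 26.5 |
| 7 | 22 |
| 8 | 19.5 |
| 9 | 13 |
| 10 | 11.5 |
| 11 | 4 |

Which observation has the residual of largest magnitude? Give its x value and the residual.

x = 10, e = 2

x=5: ŷ = 54.5 − 4.5·5 = 32; e = 33 − 32 = 1
x=6: ŷ = 54.5 − 4.5·6 = 27.5; e = 26.5 − 27.5 = -1
x=7: ŷ = 54.5 − 4.5·7 = 23; e = 22 − 23 = -1
x=8: ŷ = 54.5 − 4.5·8 = 18.5; e = 19.5 − 18.5 = 1
x=9: ŷ = 54.5 − 4.5·9 = 14; e = 13 − 14 = -1
x=10: ŷ = 54.5 − 4.5·10 = 9.5; e = 11.5 − 9.5 = 2
x=11: ŷ = 54.5 − 4.5·11 = 5; e = 4 − 5 = -1
Largest |e| is 2 at x = 10, residual 2.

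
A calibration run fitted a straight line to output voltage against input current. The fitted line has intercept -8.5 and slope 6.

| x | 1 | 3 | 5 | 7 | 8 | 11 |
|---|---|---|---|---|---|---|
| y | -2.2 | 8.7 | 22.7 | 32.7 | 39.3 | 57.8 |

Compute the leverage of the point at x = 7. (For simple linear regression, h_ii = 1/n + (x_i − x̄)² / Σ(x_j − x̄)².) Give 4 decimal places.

h = 0.1877

x̄ = (1 + 3 + 5 + 7 + 8 + 11)/6 = 5.83333
Σ(x − x̄)² = 23.3611 + 8.02778 + 0.694444 + 1.36111 + 4.69444 + 26.6944 = 64.8333
h = 1/6 + (1.16667)²/64.8333 = 0.166667 + 0.020994 = 0.1877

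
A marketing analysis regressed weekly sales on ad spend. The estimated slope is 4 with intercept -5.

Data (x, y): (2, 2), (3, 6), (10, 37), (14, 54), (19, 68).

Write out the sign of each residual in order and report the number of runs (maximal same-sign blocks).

3 runs

x=2: ŷ = -5 + 4·2 = 3; e = 2 − 3 = -1
x=3: ŷ = -5 + 4·3 = 7; e = 6 − 7 = -1
x=10: ŷ = -5 + 4·10 = 35; e = 37 − 35 = 2
x=14: ŷ = -5 + 4·14 = 51; e = 54 − 51 = 3
x=19: ŷ = -5 + 4·19 = 71; e = 68 − 71 = -3
Signs: − − + + −
Runs: −×2, +×2, −×1 → 3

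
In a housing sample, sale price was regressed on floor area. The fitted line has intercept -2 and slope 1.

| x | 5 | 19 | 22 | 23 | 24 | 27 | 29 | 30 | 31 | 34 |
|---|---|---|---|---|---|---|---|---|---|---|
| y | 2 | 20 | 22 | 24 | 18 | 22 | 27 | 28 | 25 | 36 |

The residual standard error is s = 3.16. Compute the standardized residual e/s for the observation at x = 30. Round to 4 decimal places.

0.0000

ŷ = -2 + 30 = 28
e = 28 − 28 = 0
e/s = 0 / 3.16 = 0.0000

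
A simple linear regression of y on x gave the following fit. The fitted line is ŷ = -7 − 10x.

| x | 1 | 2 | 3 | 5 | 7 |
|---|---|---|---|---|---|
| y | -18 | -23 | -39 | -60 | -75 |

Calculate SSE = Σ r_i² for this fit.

SSE = 34

x=1: ŷ = -7 − 10·1 = -17; r = -18 − (-17) = -1
x=2: ŷ = -7 − 10·2 = -27; r = -23 − (-27) = 4
x=3: ŷ = -7 − 10·3 = -37; r = -39 − (-37) = -2
x=5: ŷ = -7 − 10·5 = -57; r = -60 − (-57) = -3
x=7: ŷ = -7 − 10·7 = -77; r = -75 − (-77) = 2
SSE = 1 + 16 + 4 + 9 + 4 = 34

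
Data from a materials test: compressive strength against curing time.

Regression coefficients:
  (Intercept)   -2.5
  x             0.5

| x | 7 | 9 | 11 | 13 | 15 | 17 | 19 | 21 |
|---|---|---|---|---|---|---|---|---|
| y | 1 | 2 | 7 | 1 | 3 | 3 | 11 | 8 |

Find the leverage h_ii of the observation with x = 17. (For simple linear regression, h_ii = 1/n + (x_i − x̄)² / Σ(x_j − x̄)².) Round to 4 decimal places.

x̄ = (7 + 9 + 11 + 13 + 15 + 17 + 19 + 21)/8 = 14
Σ(x − x̄)² = 49 + 25 + 9 + 1 + 1 + 9 + 25 + 49 = 168
h = 1/8 + (3)²/168 = 0.125 + 0.0535714 = 0.1786

h = 0.1786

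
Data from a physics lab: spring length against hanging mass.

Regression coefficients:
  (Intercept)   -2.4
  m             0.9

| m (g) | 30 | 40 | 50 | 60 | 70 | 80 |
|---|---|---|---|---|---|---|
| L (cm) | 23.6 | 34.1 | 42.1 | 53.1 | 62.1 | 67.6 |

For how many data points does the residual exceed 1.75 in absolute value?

m=30: L̂ = -2.4 + 0.9·30 = 24.6; r = 23.6 − 24.6 = -1
m=40: L̂ = -2.4 + 0.9·40 = 33.6; r = 34.1 − 33.6 = 0.5
m=50: L̂ = -2.4 + 0.9·50 = 42.6; r = 42.1 − 42.6 = -0.5
m=60: L̂ = -2.4 + 0.9·60 = 51.6; r = 53.1 − 51.6 = 1.5
m=70: L̂ = -2.4 + 0.9·70 = 60.6; r = 62.1 − 60.6 = 1.5
m=80: L̂ = -2.4 + 0.9·80 = 69.6; r = 67.6 − 69.6 = -2
|r| > 1.75: m=80 (|r|=2) → 1

1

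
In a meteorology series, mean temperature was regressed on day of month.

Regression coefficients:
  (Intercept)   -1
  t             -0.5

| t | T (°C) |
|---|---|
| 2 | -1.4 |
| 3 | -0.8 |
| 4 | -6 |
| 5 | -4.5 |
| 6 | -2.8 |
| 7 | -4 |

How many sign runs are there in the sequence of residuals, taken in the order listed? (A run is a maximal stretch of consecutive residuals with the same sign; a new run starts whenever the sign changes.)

t=2: ŷ = -1 − 0.5·2 = -2; e = -1.4 − (-2) = 0.6
t=3: ŷ = -1 − 0.5·3 = -2.5; e = -0.8 − (-2.5) = 1.7
t=4: ŷ = -1 − 0.5·4 = -3; e = -6 − (-3) = -3
t=5: ŷ = -1 − 0.5·5 = -3.5; e = -4.5 − (-3.5) = -1
t=6: ŷ = -1 − 0.5·6 = -4; e = -2.8 − (-4) = 1.2
t=7: ŷ = -1 − 0.5·7 = -4.5; e = -4 − (-4.5) = 0.5
Signs: + + − − + +
Runs: +×2, −×2, +×2 → 3

3 runs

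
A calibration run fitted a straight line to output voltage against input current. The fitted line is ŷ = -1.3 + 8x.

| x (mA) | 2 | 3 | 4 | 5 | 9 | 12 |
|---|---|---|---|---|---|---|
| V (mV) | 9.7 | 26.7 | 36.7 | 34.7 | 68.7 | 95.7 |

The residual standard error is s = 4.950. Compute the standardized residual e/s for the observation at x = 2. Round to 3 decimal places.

-1.010

ŷ = -1.3 + 8·2 = 14.7
e = 9.7 − 14.7 = -5
e/s = -5 / 4.950 = -1.010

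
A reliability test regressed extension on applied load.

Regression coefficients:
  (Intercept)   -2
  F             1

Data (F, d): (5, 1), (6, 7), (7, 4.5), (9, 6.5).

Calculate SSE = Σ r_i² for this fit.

F=5: d̂ = -2 + 5 = 3; r = 1 − 3 = -2
F=6: d̂ = -2 + 6 = 4; r = 7 − 4 = 3
F=7: d̂ = -2 + 7 = 5; r = 4.5 − 5 = -0.5
F=9: d̂ = -2 + 9 = 7; r = 6.5 − 7 = -0.5
SSE = 4 + 9 + 0.25 + 0.25 = 13.5

SSE = 13.5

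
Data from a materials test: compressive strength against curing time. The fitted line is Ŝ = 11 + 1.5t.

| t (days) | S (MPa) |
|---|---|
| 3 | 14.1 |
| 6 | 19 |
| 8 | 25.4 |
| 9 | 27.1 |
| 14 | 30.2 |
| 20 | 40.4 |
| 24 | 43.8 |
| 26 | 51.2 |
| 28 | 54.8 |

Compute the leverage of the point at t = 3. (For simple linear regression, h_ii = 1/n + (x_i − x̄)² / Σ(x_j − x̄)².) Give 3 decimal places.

h = 0.327

t̄ = (3 + 6 + 8 + 9 + 14 + 20 + 24 + 26 + 28)/9 = 15.3333
Σ(t − t̄)² = 152.111 + 87.1111 + 53.7778 + 40.1111 + 1.77778 + 21.7778 + 75.1111 + 113.778 + 160.444 = 706
h = 1/9 + (-12.3333)²/706 = 0.111111 + 0.215455 = 0.327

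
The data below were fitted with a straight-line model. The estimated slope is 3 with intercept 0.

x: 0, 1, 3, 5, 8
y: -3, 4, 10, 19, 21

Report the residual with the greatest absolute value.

r = 4

x=0: ŷ = 3·0 = 0; r = -3 − 0 = -3
x=1: ŷ = 3·1 = 3; r = 4 − 3 = 1
x=3: ŷ = 3·3 = 9; r = 10 − 9 = 1
x=5: ŷ = 3·5 = 15; r = 19 − 15 = 4
x=8: ŷ = 3·8 = 24; r = 21 − 24 = -3
Largest |r| is 4 at x = 5, residual 4.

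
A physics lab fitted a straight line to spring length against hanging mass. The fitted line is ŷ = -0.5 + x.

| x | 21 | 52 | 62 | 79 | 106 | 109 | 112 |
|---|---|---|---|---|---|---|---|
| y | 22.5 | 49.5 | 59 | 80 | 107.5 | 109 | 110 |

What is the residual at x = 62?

ŷ = -0.5 + 62 = 61.5
e = 59 − 61.5 = -2.5

e = -2.5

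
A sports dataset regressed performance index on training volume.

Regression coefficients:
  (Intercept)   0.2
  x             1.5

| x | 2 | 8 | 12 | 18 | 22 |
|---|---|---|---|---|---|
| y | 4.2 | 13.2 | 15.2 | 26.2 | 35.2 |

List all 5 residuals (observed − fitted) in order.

x=2: ŷ = 0.2 + 1.5·2 = 3.2; r = 4.2 − 3.2 = 1
x=8: ŷ = 0.2 + 1.5·8 = 12.2; r = 13.2 − 12.2 = 1
x=12: ŷ = 0.2 + 1.5·12 = 18.2; r = 15.2 − 18.2 = -3
x=18: ŷ = 0.2 + 1.5·18 = 27.2; r = 26.2 − 27.2 = -1
x=22: ŷ = 0.2 + 1.5·22 = 33.2; r = 35.2 − 33.2 = 2

1, 1, -3, -1, 2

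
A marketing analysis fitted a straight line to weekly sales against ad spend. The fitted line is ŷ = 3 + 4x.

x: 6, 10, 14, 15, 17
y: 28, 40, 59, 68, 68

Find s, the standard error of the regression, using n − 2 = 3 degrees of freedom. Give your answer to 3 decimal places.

x=6: ŷ = 3 + 4·6 = 27; e = 28 − 27 = 1
x=10: ŷ = 3 + 4·10 = 43; e = 40 − 43 = -3
x=14: ŷ = 3 + 4·14 = 59; e = 59 − 59 = 0
x=15: ŷ = 3 + 4·15 = 63; e = 68 − 63 = 5
x=17: ŷ = 3 + 4·17 = 71; e = 68 − 71 = -3
SSE = 1 + 9 + 0 + 25 + 9 = 44
s = √(44/3) = √14.6667 ≈ 3.830

s = 3.830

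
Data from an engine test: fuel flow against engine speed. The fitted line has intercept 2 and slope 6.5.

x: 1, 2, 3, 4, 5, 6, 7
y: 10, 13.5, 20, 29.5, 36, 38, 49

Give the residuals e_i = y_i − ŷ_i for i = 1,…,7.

1.5, -1.5, -1.5, 1.5, 1.5, -3, 1.5

x=1: ŷ = 2 + 6.5·1 = 8.5; e = 10 − 8.5 = 1.5
x=2: ŷ = 2 + 6.5·2 = 15; e = 13.5 − 15 = -1.5
x=3: ŷ = 2 + 6.5·3 = 21.5; e = 20 − 21.5 = -1.5
x=4: ŷ = 2 + 6.5·4 = 28; e = 29.5 − 28 = 1.5
x=5: ŷ = 2 + 6.5·5 = 34.5; e = 36 − 34.5 = 1.5
x=6: ŷ = 2 + 6.5·6 = 41; e = 38 − 41 = -3
x=7: ŷ = 2 + 6.5·7 = 47.5; e = 49 − 47.5 = 1.5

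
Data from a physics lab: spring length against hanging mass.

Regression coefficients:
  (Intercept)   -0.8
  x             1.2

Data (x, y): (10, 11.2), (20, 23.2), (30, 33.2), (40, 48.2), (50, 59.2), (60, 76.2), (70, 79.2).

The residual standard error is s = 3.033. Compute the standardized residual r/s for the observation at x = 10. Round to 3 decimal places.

0.000

ŷ = -0.8 + 1.2·10 = 11.2
r = 11.2 − 11.2 = 0
r/s = 0 / 3.033 = 0.000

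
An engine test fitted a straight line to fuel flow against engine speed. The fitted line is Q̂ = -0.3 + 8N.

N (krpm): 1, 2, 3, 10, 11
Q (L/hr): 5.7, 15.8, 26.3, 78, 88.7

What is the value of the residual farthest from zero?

N=1: Q̂ = -0.3 + 8·1 = 7.7; r = 5.7 − 7.7 = -2
N=2: Q̂ = -0.3 + 8·2 = 15.7; r = 15.8 − 15.7 = 0.1
N=3: Q̂ = -0.3 + 8·3 = 23.7; r = 26.3 − 23.7 = 2.6
N=10: Q̂ = -0.3 + 8·10 = 79.7; r = 78 − 79.7 = -1.7
N=11: Q̂ = -0.3 + 8·11 = 87.7; r = 88.7 − 87.7 = 1
Largest |r| is 2.6 at N = 3, residual 2.6.

r = 2.6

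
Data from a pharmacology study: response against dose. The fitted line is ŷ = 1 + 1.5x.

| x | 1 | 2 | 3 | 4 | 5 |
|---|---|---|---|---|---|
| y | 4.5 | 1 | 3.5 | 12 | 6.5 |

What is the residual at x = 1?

r = 2

ŷ = 1 + 1.5·1 = 2.5
r = 4.5 − 2.5 = 2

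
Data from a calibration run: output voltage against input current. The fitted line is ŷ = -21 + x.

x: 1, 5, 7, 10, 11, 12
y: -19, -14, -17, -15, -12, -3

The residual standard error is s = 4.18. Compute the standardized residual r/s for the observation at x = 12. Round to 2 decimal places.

ŷ = -21 + 12 = -9
r = -3 − (-9) = 6
r/s = 6 / 4.18 = 1.44

1.44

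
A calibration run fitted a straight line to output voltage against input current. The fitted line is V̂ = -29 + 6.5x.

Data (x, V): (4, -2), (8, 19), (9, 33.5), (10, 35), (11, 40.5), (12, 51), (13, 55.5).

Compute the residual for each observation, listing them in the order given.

x=4: V̂ = -29 + 6.5·4 = -3; r = -2 − (-3) = 1
x=8: V̂ = -29 + 6.5·8 = 23; r = 19 − 23 = -4
x=9: V̂ = -29 + 6.5·9 = 29.5; r = 33.5 − 29.5 = 4
x=10: V̂ = -29 + 6.5·10 = 36; r = 35 − 36 = -1
x=11: V̂ = -29 + 6.5·11 = 42.5; r = 40.5 − 42.5 = -2
x=12: V̂ = -29 + 6.5·12 = 49; r = 51 − 49 = 2
x=13: V̂ = -29 + 6.5·13 = 55.5; r = 55.5 − 55.5 = 0

1, -4, 4, -1, -2, 2, 0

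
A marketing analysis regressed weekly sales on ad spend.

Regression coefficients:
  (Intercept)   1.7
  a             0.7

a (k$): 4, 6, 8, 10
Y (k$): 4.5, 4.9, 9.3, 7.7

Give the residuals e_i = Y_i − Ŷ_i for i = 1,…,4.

0, -1, 2, -1

a=4: Ŷ = 1.7 + 0.7·4 = 4.5; e = 4.5 − 4.5 = 0
a=6: Ŷ = 1.7 + 0.7·6 = 5.9; e = 4.9 − 5.9 = -1
a=8: Ŷ = 1.7 + 0.7·8 = 7.3; e = 9.3 − 7.3 = 2
a=10: Ŷ = 1.7 + 0.7·10 = 8.7; e = 7.7 − 8.7 = -1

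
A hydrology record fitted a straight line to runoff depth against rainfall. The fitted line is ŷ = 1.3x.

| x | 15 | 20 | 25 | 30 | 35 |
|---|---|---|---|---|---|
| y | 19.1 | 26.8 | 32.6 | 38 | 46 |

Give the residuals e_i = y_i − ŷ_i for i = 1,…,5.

x=15: ŷ = 1.3·15 = 19.5; e = 19.1 − 19.5 = -0.4
x=20: ŷ = 1.3·20 = 26; e = 26.8 − 26 = 0.8
x=25: ŷ = 1.3·25 = 32.5; e = 32.6 − 32.5 = 0.1
x=30: ŷ = 1.3·30 = 39; e = 38 − 39 = -1
x=35: ŷ = 1.3·35 = 45.5; e = 46 − 45.5 = 0.5

-0.4, 0.8, 0.1, -1, 0.5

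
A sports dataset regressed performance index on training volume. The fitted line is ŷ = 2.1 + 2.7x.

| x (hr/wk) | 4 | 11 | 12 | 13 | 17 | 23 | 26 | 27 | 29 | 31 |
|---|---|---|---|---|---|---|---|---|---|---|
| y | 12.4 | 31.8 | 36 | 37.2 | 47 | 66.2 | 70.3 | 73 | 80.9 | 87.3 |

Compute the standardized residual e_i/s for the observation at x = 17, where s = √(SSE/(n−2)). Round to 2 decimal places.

x=4: ŷ = 2.1 + 2.7·4 = 12.9; e = 12.4 − 12.9 = -0.5
x=11: ŷ = 2.1 + 2.7·11 = 31.8; e = 31.8 − 31.8 = 0
x=12: ŷ = 2.1 + 2.7·12 = 34.5; e = 36 − 34.5 = 1.5
x=13: ŷ = 2.1 + 2.7·13 = 37.2; e = 37.2 − 37.2 = 0
x=17: ŷ = 2.1 + 2.7·17 = 48; e = 47 − 48 = -1
x=23: ŷ = 2.1 + 2.7·23 = 64.2; e = 66.2 − 64.2 = 2
x=26: ŷ = 2.1 + 2.7·26 = 72.3; e = 70.3 − 72.3 = -2
x=27: ŷ = 2.1 + 2.7·27 = 75; e = 73 − 75 = -2
x=29: ŷ = 2.1 + 2.7·29 = 80.4; e = 80.9 − 80.4 = 0.5
x=31: ŷ = 2.1 + 2.7·31 = 85.8; e = 87.3 − 85.8 = 1.5
SSE = 0.25 + 0 + 2.25 + 0 + 1 + 4 + 4 + 4 + 0.25 + 2.25 = 18
s = √(18/8) = 1.5
e/s = -1 / 1.5 = -0.67

-0.67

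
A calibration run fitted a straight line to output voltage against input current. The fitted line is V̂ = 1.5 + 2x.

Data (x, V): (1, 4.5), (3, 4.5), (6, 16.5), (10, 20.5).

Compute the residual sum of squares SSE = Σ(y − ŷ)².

x=1: V̂ = 1.5 + 2·1 = 3.5; e = 4.5 − 3.5 = 1
x=3: V̂ = 1.5 + 2·3 = 7.5; e = 4.5 − 7.5 = -3
x=6: V̂ = 1.5 + 2·6 = 13.5; e = 16.5 − 13.5 = 3
x=10: V̂ = 1.5 + 2·10 = 21.5; e = 20.5 − 21.5 = -1
SSE = 1 + 9 + 9 + 1 = 20

SSE = 20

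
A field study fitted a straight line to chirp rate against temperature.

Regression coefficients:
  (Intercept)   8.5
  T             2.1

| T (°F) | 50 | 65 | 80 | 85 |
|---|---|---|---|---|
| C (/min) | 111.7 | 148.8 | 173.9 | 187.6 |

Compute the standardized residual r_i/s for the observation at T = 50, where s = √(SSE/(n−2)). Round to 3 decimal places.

-0.511

T=50: Ĉ = 8.5 + 2.1·50 = 113.5; r = 111.7 − 113.5 = -1.8
T=65: Ĉ = 8.5 + 2.1·65 = 145; r = 148.8 − 145 = 3.8
T=80: Ĉ = 8.5 + 2.1·80 = 176.5; r = 173.9 − 176.5 = -2.6
T=85: Ĉ = 8.5 + 2.1·85 = 187; r = 187.6 − 187 = 0.6
SSE = 3.24 + 14.44 + 6.76 + 0.36 = 24.8
s = √(24.8/2) = 3.52136
r/s = -1.8 / 3.52136 = -0.511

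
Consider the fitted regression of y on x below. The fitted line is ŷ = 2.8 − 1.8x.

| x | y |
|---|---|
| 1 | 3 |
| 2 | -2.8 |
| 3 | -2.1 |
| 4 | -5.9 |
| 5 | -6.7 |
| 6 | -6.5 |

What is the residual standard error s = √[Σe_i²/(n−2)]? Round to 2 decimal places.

s = 1.80

x=1: ŷ = 2.8 − 1.8·1 = 1; e = 3 − 1 = 2
x=2: ŷ = 2.8 − 1.8·2 = -0.8; e = -2.8 − (-0.8) = -2
x=3: ŷ = 2.8 − 1.8·3 = -2.6; e = -2.1 − (-2.6) = 0.5
x=4: ŷ = 2.8 − 1.8·4 = -4.4; e = -5.9 − (-4.4) = -1.5
x=5: ŷ = 2.8 − 1.8·5 = -6.2; e = -6.7 − (-6.2) = -0.5
x=6: ŷ = 2.8 − 1.8·6 = -8; e = -6.5 − (-8) = 1.5
SSE = 4 + 4 + 0.25 + 2.25 + 0.25 + 2.25 = 13
s = √(13/4) = √3.25 ≈ 1.80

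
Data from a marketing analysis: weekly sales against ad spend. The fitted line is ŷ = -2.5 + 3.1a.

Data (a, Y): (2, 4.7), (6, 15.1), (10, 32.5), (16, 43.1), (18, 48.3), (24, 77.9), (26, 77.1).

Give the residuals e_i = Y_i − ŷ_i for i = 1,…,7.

1, -1, 4, -4, -5, 6, -1

a=2: ŷ = -2.5 + 3.1·2 = 3.7; e = 4.7 − 3.7 = 1
a=6: ŷ = -2.5 + 3.1·6 = 16.1; e = 15.1 − 16.1 = -1
a=10: ŷ = -2.5 + 3.1·10 = 28.5; e = 32.5 − 28.5 = 4
a=16: ŷ = -2.5 + 3.1·16 = 47.1; e = 43.1 − 47.1 = -4
a=18: ŷ = -2.5 + 3.1·18 = 53.3; e = 48.3 − 53.3 = -5
a=24: ŷ = -2.5 + 3.1·24 = 71.9; e = 77.9 − 71.9 = 6
a=26: ŷ = -2.5 + 3.1·26 = 78.1; e = 77.1 − 78.1 = -1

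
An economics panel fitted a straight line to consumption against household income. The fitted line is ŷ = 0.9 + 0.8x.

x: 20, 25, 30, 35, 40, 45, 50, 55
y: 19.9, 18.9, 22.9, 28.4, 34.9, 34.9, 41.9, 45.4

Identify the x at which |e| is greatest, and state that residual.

x=20: ŷ = 0.9 + 0.8·20 = 16.9; e = 19.9 − 16.9 = 3
x=25: ŷ = 0.9 + 0.8·25 = 20.9; e = 18.9 − 20.9 = -2
x=30: ŷ = 0.9 + 0.8·30 = 24.9; e = 22.9 − 24.9 = -2
x=35: ŷ = 0.9 + 0.8·35 = 28.9; e = 28.4 − 28.9 = -0.5
x=40: ŷ = 0.9 + 0.8·40 = 32.9; e = 34.9 − 32.9 = 2
x=45: ŷ = 0.9 + 0.8·45 = 36.9; e = 34.9 − 36.9 = -2
x=50: ŷ = 0.9 + 0.8·50 = 40.9; e = 41.9 − 40.9 = 1
x=55: ŷ = 0.9 + 0.8·55 = 44.9; e = 45.4 − 44.9 = 0.5
Largest |e| is 3 at x = 20, residual 3.

x = 20, e = 3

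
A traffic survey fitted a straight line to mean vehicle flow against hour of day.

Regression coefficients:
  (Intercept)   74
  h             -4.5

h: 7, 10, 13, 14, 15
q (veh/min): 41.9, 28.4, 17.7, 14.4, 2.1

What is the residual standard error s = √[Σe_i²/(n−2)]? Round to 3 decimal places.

s = 3.487

h=7: ŷ = 74 − 4.5·7 = 42.5; e = 41.9 − 42.5 = -0.6
h=10: ŷ = 74 − 4.5·10 = 29; e = 28.4 − 29 = -0.6
h=13: ŷ = 74 − 4.5·13 = 15.5; e = 17.7 − 15.5 = 2.2
h=14: ŷ = 74 − 4.5·14 = 11; e = 14.4 − 11 = 3.4
h=15: ŷ = 74 − 4.5·15 = 6.5; e = 2.1 − 6.5 = -4.4
SSE = 0.36 + 0.36 + 4.84 + 11.56 + 19.36 = 36.48
s = √(36.48/3) = √12.16 ≈ 3.487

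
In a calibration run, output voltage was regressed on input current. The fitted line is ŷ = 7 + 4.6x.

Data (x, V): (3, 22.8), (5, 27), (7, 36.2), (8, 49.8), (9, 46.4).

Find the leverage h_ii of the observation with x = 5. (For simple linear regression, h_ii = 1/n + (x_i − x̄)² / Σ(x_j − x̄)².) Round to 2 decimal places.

h = 0.28

x̄ = (3 + 5 + 7 + 8 + 9)/5 = 6.4
Σ(x − x̄)² = 11.56 + 1.96 + 0.36 + 2.56 + 6.76 = 23.2
h = 1/5 + (-1.4)²/23.2 = 0.2 + 0.0844828 = 0.28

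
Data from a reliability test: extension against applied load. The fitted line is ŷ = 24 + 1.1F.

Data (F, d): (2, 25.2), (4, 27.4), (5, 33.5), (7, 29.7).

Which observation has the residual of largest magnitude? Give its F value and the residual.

F=2: ŷ = 24 + 1.1·2 = 26.2; r = 25.2 − 26.2 = -1
F=4: ŷ = 24 + 1.1·4 = 28.4; r = 27.4 − 28.4 = -1
F=5: ŷ = 24 + 1.1·5 = 29.5; r = 33.5 − 29.5 = 4
F=7: ŷ = 24 + 1.1·7 = 31.7; r = 29.7 − 31.7 = -2
Largest |r| is 4 at F = 5, residual 4.

F = 5, r = 4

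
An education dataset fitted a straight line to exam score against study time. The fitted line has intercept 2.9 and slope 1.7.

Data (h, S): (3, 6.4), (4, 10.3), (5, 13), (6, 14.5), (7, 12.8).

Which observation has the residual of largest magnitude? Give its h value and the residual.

h=3: Ŝ = 2.9 + 1.7·3 = 8; e = 6.4 − 8 = -1.6
h=4: Ŝ = 2.9 + 1.7·4 = 9.7; e = 10.3 − 9.7 = 0.6
h=5: Ŝ = 2.9 + 1.7·5 = 11.4; e = 13 − 11.4 = 1.6
h=6: Ŝ = 2.9 + 1.7·6 = 13.1; e = 14.5 − 13.1 = 1.4
h=7: Ŝ = 2.9 + 1.7·7 = 14.8; e = 12.8 − 14.8 = -2
Largest |e| is 2 at h = 7, residual -2.

h = 7, e = -2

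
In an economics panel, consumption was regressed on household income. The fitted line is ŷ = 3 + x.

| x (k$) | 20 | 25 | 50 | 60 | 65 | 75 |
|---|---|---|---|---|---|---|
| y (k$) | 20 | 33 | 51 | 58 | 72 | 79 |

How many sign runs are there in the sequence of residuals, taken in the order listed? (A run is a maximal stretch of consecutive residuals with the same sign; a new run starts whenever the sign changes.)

x=20: ŷ = 3 + 20 = 23; e = 20 − 23 = -3
x=25: ŷ = 3 + 25 = 28; e = 33 − 28 = 5
x=50: ŷ = 3 + 50 = 53; e = 51 − 53 = -2
x=60: ŷ = 3 + 60 = 63; e = 58 − 63 = -5
x=65: ŷ = 3 + 65 = 68; e = 72 − 68 = 4
x=75: ŷ = 3 + 75 = 78; e = 79 − 78 = 1
Signs: − + − − + +
Runs: −×1, +×1, −×2, +×2 → 4

4 runs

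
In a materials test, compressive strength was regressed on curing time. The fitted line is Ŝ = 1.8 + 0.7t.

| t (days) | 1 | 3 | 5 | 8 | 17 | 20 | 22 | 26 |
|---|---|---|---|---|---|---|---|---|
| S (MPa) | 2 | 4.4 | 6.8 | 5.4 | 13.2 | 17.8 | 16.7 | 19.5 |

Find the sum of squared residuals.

t=1: Ŝ = 1.8 + 0.7·1 = 2.5; e = 2 − 2.5 = -0.5
t=3: Ŝ = 1.8 + 0.7·3 = 3.9; e = 4.4 − 3.9 = 0.5
t=5: Ŝ = 1.8 + 0.7·5 = 5.3; e = 6.8 − 5.3 = 1.5
t=8: Ŝ = 1.8 + 0.7·8 = 7.4; e = 5.4 − 7.4 = -2
t=17: Ŝ = 1.8 + 0.7·17 = 13.7; e = 13.2 − 13.7 = -0.5
t=20: Ŝ = 1.8 + 0.7·20 = 15.8; e = 17.8 − 15.8 = 2
t=22: Ŝ = 1.8 + 0.7·22 = 17.2; e = 16.7 − 17.2 = -0.5
t=26: Ŝ = 1.8 + 0.7·26 = 20; e = 19.5 − 20 = -0.5
SSE = 0.25 + 0.25 + 2.25 + 4 + 0.25 + 4 + 0.25 + 0.25 = 11.5

SSE = 11.5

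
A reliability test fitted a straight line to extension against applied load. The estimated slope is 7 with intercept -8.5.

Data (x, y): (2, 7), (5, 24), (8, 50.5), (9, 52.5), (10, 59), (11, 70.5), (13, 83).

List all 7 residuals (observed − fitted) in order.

x=2: ŷ = -8.5 + 7·2 = 5.5; r = 7 − 5.5 = 1.5
x=5: ŷ = -8.5 + 7·5 = 26.5; r = 24 − 26.5 = -2.5
x=8: ŷ = -8.5 + 7·8 = 47.5; r = 50.5 − 47.5 = 3
x=9: ŷ = -8.5 + 7·9 = 54.5; r = 52.5 − 54.5 = -2
x=10: ŷ = -8.5 + 7·10 = 61.5; r = 59 − 61.5 = -2.5
x=11: ŷ = -8.5 + 7·11 = 68.5; r = 70.5 − 68.5 = 2
x=13: ŷ = -8.5 + 7·13 = 82.5; r = 83 − 82.5 = 0.5

1.5, -2.5, 3, -2, -2.5, 2, 0.5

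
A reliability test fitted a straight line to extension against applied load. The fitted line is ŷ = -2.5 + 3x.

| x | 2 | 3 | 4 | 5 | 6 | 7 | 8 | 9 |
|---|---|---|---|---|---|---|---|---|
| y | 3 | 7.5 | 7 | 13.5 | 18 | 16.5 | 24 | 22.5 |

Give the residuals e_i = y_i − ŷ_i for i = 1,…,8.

x=2: ŷ = -2.5 + 3·2 = 3.5; e = 3 − 3.5 = -0.5
x=3: ŷ = -2.5 + 3·3 = 6.5; e = 7.5 − 6.5 = 1
x=4: ŷ = -2.5 + 3·4 = 9.5; e = 7 − 9.5 = -2.5
x=5: ŷ = -2.5 + 3·5 = 12.5; e = 13.5 − 12.5 = 1
x=6: ŷ = -2.5 + 3·6 = 15.5; e = 18 − 15.5 = 2.5
x=7: ŷ = -2.5 + 3·7 = 18.5; e = 16.5 − 18.5 = -2
x=8: ŷ = -2.5 + 3·8 = 21.5; e = 24 − 21.5 = 2.5
x=9: ŷ = -2.5 + 3·9 = 24.5; e = 22.5 − 24.5 = -2

-0.5, 1, -2.5, 1, 2.5, -2, 2.5, -2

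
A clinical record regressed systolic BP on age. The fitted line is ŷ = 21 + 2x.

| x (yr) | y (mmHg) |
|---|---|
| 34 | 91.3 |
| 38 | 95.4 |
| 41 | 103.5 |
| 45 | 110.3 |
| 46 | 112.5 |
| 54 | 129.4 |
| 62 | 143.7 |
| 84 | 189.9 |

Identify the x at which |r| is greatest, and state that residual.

x=34: ŷ = 21 + 2·34 = 89; r = 91.3 − 89 = 2.3
x=38: ŷ = 21 + 2·38 = 97; r = 95.4 − 97 = -1.6
x=41: ŷ = 21 + 2·41 = 103; r = 103.5 − 103 = 0.5
x=45: ŷ = 21 + 2·45 = 111; r = 110.3 − 111 = -0.7
x=46: ŷ = 21 + 2·46 = 113; r = 112.5 − 113 = -0.5
x=54: ŷ = 21 + 2·54 = 129; r = 129.4 − 129 = 0.4
x=62: ŷ = 21 + 2·62 = 145; r = 143.7 − 145 = -1.3
x=84: ŷ = 21 + 2·84 = 189; r = 189.9 − 189 = 0.9
Largest |r| is 2.3 at x = 34, residual 2.3.

x = 34, r = 2.3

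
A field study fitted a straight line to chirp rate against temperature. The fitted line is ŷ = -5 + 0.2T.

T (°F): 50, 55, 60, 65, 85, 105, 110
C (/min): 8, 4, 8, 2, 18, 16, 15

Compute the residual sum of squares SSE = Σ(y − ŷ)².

SSE = 90

T=50: ŷ = -5 + 0.2·50 = 5; e = 8 − 5 = 3
T=55: ŷ = -5 + 0.2·55 = 6; e = 4 − 6 = -2
T=60: ŷ = -5 + 0.2·60 = 7; e = 8 − 7 = 1
T=65: ŷ = -5 + 0.2·65 = 8; e = 2 − 8 = -6
T=85: ŷ = -5 + 0.2·85 = 12; e = 18 − 12 = 6
T=105: ŷ = -5 + 0.2·105 = 16; e = 16 − 16 = 0
T=110: ŷ = -5 + 0.2·110 = 17; e = 15 − 17 = -2
SSE = 9 + 4 + 1 + 36 + 36 + 0 + 4 = 90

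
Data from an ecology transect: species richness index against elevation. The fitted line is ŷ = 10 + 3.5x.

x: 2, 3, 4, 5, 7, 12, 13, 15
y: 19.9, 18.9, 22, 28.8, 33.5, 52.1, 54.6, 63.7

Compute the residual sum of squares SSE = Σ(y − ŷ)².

x=2: ŷ = 10 + 3.5·2 = 17; e = 19.9 − 17 = 2.9
x=3: ŷ = 10 + 3.5·3 = 20.5; e = 18.9 − 20.5 = -1.6
x=4: ŷ = 10 + 3.5·4 = 24; e = 22 − 24 = -2
x=5: ŷ = 10 + 3.5·5 = 27.5; e = 28.8 − 27.5 = 1.3
x=7: ŷ = 10 + 3.5·7 = 34.5; e = 33.5 − 34.5 = -1
x=12: ŷ = 10 + 3.5·12 = 52; e = 52.1 − 52 = 0.1
x=13: ŷ = 10 + 3.5·13 = 55.5; e = 54.6 − 55.5 = -0.9
x=15: ŷ = 10 + 3.5·15 = 62.5; e = 63.7 − 62.5 = 1.2
SSE = 8.41 + 2.56 + 4 + 1.69 + 1 + 0.01 + 0.81 + 1.44 = 19.92

SSE = 19.92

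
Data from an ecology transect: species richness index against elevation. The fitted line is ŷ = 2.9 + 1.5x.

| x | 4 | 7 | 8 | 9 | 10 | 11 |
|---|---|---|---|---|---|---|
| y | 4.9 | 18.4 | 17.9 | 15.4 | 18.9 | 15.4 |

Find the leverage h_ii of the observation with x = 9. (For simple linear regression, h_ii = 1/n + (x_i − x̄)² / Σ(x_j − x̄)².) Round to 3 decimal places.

h = 0.189

x̄ = (4 + 7 + 8 + 9 + 10 + 11)/6 = 8.16667
Σ(x − x̄)² = 17.3611 + 1.36111 + 0.0277778 + 0.694444 + 3.36111 + 8.02778 = 30.8333
h = 1/6 + (0.833333)²/30.8333 = 0.166667 + 0.0225225 = 0.189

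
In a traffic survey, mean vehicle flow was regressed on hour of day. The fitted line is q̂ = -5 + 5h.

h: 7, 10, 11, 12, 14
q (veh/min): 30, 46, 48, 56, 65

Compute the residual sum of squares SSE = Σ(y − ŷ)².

SSE = 6

h=7: q̂ = -5 + 5·7 = 30; e = 30 − 30 = 0
h=10: q̂ = -5 + 5·10 = 45; e = 46 − 45 = 1
h=11: q̂ = -5 + 5·11 = 50; e = 48 − 50 = -2
h=12: q̂ = -5 + 5·12 = 55; e = 56 − 55 = 1
h=14: q̂ = -5 + 5·14 = 65; e = 65 − 65 = 0
SSE = 0 + 1 + 4 + 1 + 0 = 6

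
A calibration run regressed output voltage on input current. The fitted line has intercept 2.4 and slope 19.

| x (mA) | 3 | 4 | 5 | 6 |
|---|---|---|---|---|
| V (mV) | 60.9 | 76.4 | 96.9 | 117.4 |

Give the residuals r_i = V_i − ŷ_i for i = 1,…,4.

1.5, -2, -0.5, 1

x=3: ŷ = 2.4 + 19·3 = 59.4; r = 60.9 − 59.4 = 1.5
x=4: ŷ = 2.4 + 19·4 = 78.4; r = 76.4 − 78.4 = -2
x=5: ŷ = 2.4 + 19·5 = 97.4; r = 96.9 − 97.4 = -0.5
x=6: ŷ = 2.4 + 19·6 = 116.4; r = 117.4 − 116.4 = 1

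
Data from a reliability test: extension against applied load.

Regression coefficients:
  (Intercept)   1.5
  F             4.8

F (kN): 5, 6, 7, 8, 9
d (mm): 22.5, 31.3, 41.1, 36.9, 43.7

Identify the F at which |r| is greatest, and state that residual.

F = 7, r = 6

F=5: d̂ = 1.5 + 4.8·5 = 25.5; r = 22.5 − 25.5 = -3
F=6: d̂ = 1.5 + 4.8·6 = 30.3; r = 31.3 − 30.3 = 1
F=7: d̂ = 1.5 + 4.8·7 = 35.1; r = 41.1 − 35.1 = 6
F=8: d̂ = 1.5 + 4.8·8 = 39.9; r = 36.9 − 39.9 = -3
F=9: d̂ = 1.5 + 4.8·9 = 44.7; r = 43.7 − 44.7 = -1
Largest |r| is 6 at F = 7, residual 6.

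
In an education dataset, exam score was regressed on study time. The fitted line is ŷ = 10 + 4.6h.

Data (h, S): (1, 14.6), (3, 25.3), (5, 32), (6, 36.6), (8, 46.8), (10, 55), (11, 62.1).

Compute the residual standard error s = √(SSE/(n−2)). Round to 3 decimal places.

h=1: ŷ = 10 + 4.6·1 = 14.6; r = 14.6 − 14.6 = 0
h=3: ŷ = 10 + 4.6·3 = 23.8; r = 25.3 − 23.8 = 1.5
h=5: ŷ = 10 + 4.6·5 = 33; r = 32 − 33 = -1
h=6: ŷ = 10 + 4.6·6 = 37.6; r = 36.6 − 37.6 = -1
h=8: ŷ = 10 + 4.6·8 = 46.8; r = 46.8 − 46.8 = 0
h=10: ŷ = 10 + 4.6·10 = 56; r = 55 − 56 = -1
h=11: ŷ = 10 + 4.6·11 = 60.6; r = 62.1 − 60.6 = 1.5
SSE = 0 + 2.25 + 1 + 1 + 0 + 1 + 2.25 = 7.5
s = √(7.5/5) = √1.5 ≈ 1.225

s = 1.225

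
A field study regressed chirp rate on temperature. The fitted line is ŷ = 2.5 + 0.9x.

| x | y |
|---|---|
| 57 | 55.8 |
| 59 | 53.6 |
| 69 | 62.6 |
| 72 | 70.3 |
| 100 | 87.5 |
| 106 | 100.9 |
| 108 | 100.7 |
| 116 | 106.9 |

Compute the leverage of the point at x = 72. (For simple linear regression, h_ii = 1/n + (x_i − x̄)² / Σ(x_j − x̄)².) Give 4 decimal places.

h = 0.1727

x̄ = (57 + 59 + 69 + 72 + 100 + 106 + 108 + 116)/8 = 85.875
Σ(x − x̄)² = 833.766 + 722.266 + 284.766 + 192.516 + 199.516 + 405.016 + 489.516 + 907.516 = 4034.88
h = 1/8 + (-13.875)²/4034.88 = 0.125 + 0.0477129 = 0.1727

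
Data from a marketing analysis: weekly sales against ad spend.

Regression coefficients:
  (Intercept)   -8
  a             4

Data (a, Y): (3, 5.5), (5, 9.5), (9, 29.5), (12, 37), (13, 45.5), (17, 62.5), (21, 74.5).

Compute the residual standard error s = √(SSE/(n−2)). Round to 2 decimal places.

a=3: ŷ = -8 + 4·3 = 4; r = 5.5 − 4 = 1.5
a=5: ŷ = -8 + 4·5 = 12; r = 9.5 − 12 = -2.5
a=9: ŷ = -8 + 4·9 = 28; r = 29.5 − 28 = 1.5
a=12: ŷ = -8 + 4·12 = 40; r = 37 − 40 = -3
a=13: ŷ = -8 + 4·13 = 44; r = 45.5 − 44 = 1.5
a=17: ŷ = -8 + 4·17 = 60; r = 62.5 − 60 = 2.5
a=21: ŷ = -8 + 4·21 = 76; r = 74.5 − 76 = -1.5
SSE = 2.25 + 6.25 + 2.25 + 9 + 2.25 + 6.25 + 2.25 = 30.5
s = √(30.5/5) = √6.1 ≈ 2.47

s = 2.47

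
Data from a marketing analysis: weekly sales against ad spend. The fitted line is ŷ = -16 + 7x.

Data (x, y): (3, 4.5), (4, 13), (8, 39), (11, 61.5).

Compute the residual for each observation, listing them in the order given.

x=3: ŷ = -16 + 7·3 = 5; r = 4.5 − 5 = -0.5
x=4: ŷ = -16 + 7·4 = 12; r = 13 − 12 = 1
x=8: ŷ = -16 + 7·8 = 40; r = 39 − 40 = -1
x=11: ŷ = -16 + 7·11 = 61; r = 61.5 − 61 = 0.5

-0.5, 1, -1, 0.5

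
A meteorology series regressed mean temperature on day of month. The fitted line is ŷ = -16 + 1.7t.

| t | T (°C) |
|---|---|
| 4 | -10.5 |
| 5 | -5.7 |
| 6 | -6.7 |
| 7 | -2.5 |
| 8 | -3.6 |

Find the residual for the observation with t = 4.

ŷ = -16 + 1.7·4 = -9.2
e = -10.5 − (-9.2) = -1.3

e = -1.3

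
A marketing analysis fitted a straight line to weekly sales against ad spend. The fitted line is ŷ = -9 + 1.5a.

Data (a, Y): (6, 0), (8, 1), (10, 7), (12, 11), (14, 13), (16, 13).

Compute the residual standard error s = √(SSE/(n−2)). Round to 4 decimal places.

s = 1.8708

a=6: ŷ = -9 + 1.5·6 = 0; r = 0 − 0 = 0
a=8: ŷ = -9 + 1.5·8 = 3; r = 1 − 3 = -2
a=10: ŷ = -9 + 1.5·10 = 6; r = 7 − 6 = 1
a=12: ŷ = -9 + 1.5·12 = 9; r = 11 − 9 = 2
a=14: ŷ = -9 + 1.5·14 = 12; r = 13 − 12 = 1
a=16: ŷ = -9 + 1.5·16 = 15; r = 13 − 15 = -2
SSE = 0 + 4 + 1 + 4 + 1 + 4 = 14
s = √(14/4) = √3.5 ≈ 1.8708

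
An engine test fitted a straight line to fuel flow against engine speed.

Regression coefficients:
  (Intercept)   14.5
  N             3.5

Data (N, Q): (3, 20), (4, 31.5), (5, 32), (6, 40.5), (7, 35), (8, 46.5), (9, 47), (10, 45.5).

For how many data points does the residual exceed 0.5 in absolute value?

N=3: ŷ = 14.5 + 3.5·3 = 25; e = 20 − 25 = -5
N=4: ŷ = 14.5 + 3.5·4 = 28.5; e = 31.5 − 28.5 = 3
N=5: ŷ = 14.5 + 3.5·5 = 32; e = 32 − 32 = 0
N=6: ŷ = 14.5 + 3.5·6 = 35.5; e = 40.5 − 35.5 = 5
N=7: ŷ = 14.5 + 3.5·7 = 39; e = 35 − 39 = -4
N=8: ŷ = 14.5 + 3.5·8 = 42.5; e = 46.5 − 42.5 = 4
N=9: ŷ = 14.5 + 3.5·9 = 46; e = 47 − 46 = 1
N=10: ŷ = 14.5 + 3.5·10 = 49.5; e = 45.5 − 49.5 = -4
|e| > 0.5: N=3 (|e|=5), N=4 (|e|=3), N=6 (|e|=5), N=7 (|e|=4), N=8 (|e|=4), N=9 (|e|=1), N=10 (|e|=4) → 7

7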